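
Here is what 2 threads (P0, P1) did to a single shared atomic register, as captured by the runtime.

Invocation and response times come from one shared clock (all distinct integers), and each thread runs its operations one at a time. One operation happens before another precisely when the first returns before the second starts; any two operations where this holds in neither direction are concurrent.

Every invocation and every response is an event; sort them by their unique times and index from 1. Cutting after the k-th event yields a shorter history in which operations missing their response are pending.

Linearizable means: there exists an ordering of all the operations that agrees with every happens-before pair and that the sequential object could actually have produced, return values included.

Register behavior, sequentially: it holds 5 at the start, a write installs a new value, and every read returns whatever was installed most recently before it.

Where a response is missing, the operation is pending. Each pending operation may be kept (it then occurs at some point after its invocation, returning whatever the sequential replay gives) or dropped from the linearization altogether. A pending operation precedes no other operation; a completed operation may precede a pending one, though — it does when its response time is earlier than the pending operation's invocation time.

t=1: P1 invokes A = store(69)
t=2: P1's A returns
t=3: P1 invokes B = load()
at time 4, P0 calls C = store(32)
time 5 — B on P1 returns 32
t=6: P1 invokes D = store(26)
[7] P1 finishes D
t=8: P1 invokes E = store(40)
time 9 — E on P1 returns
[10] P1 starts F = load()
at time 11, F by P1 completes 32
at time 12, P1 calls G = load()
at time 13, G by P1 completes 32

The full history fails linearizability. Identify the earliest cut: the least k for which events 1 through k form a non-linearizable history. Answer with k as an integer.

11

events 1..10 are still linearizable — one witness is A, C, B, D, E:
1. A store(69), leaving value 69
2. C store(32) (pending, included), leaving value 32
3. B load() → 32, leaving value 32
4. D store(26), leaving value 26
5. E store(40), leaving value 40
with event 11 included (F responding at time 11), all real-time-consistent orders fail
every completion of the 1 pending operation (C) was checked; none linearizes
e.g. A, B, D, E, F (pending dropped): illegal at step 2, since B load() → 32 cannot apply there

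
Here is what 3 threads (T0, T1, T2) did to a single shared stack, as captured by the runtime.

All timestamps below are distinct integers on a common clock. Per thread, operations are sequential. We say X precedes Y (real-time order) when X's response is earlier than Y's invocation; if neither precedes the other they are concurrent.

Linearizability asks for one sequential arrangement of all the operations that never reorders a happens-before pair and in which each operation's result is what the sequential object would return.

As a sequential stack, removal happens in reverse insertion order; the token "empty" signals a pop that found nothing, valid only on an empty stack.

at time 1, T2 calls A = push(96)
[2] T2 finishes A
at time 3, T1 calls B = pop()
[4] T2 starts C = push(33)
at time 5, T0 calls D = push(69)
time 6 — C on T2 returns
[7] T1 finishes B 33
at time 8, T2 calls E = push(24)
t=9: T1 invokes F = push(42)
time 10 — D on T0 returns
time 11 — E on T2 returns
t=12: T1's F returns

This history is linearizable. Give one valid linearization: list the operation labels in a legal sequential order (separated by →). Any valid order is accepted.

step 1: A push(96) — stack <96>
step 2: C push(33) — stack <96,33>
step 3: B pop() → 33 — stack <96>
step 4: D push(69) — stack <96,69>
step 5: E push(24) — stack <96,69,24>
step 6: F push(42) — stack <96,69,24,42>

A → C → B → D → E → F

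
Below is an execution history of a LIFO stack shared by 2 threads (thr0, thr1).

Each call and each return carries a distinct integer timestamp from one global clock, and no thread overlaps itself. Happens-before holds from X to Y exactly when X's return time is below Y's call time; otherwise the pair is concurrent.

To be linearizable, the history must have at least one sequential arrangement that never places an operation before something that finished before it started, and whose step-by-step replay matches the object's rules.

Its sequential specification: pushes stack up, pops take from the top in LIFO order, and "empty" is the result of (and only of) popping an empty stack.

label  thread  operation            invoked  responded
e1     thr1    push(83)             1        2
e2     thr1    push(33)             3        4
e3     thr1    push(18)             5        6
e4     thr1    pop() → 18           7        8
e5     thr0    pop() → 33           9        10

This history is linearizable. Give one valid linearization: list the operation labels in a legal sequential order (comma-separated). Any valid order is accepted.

e1, e2, e3, e4, e5

after step 1 (e1 push(83)): stack <83>
after step 2 (e2 push(33)): stack <83,33>
after step 3 (e3 push(18)): stack <83,33,18>
after step 4 (e4 pop() → 18): stack <83,33>
after step 5 (e5 pop() → 33): stack <83>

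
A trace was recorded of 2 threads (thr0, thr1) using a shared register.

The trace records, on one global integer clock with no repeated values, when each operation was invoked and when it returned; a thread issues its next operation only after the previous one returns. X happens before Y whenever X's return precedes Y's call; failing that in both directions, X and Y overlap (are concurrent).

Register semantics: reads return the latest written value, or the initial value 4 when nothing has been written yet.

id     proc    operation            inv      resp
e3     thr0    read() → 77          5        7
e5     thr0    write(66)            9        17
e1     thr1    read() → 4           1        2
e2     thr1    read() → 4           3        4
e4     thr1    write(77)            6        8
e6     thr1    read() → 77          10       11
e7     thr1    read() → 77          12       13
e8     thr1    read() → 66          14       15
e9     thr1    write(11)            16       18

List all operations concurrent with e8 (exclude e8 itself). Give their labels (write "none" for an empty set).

e5

e8 spans [14,15]: anything still running between times 14 and 15 counts as concurrent
e1 [1,2]: before
e2 [3,4]: before
e3 [5,7]: before
e4 [6,8]: before
e5 [9,17]: concurrent
e6 [10,11]: before
e7 [12,13]: before
e9 [16,18]: after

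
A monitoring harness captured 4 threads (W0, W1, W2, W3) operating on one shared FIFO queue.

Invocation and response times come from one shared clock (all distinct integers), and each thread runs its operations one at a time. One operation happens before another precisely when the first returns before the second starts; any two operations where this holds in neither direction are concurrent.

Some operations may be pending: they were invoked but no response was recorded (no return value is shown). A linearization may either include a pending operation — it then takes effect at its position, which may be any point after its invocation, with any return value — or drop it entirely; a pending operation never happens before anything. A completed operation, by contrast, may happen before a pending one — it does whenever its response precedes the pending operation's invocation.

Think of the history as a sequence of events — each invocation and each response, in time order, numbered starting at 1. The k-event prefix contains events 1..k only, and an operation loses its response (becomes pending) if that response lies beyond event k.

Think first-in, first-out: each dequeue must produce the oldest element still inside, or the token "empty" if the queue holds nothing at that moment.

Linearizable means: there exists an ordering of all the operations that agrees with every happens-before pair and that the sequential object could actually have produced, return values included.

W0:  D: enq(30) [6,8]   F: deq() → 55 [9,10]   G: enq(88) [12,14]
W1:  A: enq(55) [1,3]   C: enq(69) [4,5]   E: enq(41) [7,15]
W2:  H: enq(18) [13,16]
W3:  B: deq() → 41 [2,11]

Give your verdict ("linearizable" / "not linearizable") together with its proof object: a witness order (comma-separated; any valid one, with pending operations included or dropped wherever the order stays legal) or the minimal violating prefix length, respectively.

already the first 11 events (up to B's response at time 11) admit no linearization; the first 10 still do
5 orders of the 5 completed FIFO queue ops respect real time; none is legal
including or dropping the 1 pending operation (E) in any combination fails
take A, B, C, D, F (pending dropped): step 2 already fails, because B deq() → 41 cannot occur there
take A, C, B, D, F (pending dropped): step 3 already fails, because B deq() → 41 cannot occur there

not linearizable — minimal violating prefix: 11 events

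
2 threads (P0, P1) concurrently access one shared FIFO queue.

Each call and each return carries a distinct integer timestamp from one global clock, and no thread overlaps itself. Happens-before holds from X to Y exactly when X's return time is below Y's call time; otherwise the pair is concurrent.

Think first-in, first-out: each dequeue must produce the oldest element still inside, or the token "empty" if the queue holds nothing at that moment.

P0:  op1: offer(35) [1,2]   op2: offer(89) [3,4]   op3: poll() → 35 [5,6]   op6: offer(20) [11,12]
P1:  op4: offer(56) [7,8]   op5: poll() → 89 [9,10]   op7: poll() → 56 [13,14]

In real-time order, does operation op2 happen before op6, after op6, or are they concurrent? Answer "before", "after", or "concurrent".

op2 spans [3,4], op6 spans [11,12]
resp(op2)=4 < inv(op6)=11

before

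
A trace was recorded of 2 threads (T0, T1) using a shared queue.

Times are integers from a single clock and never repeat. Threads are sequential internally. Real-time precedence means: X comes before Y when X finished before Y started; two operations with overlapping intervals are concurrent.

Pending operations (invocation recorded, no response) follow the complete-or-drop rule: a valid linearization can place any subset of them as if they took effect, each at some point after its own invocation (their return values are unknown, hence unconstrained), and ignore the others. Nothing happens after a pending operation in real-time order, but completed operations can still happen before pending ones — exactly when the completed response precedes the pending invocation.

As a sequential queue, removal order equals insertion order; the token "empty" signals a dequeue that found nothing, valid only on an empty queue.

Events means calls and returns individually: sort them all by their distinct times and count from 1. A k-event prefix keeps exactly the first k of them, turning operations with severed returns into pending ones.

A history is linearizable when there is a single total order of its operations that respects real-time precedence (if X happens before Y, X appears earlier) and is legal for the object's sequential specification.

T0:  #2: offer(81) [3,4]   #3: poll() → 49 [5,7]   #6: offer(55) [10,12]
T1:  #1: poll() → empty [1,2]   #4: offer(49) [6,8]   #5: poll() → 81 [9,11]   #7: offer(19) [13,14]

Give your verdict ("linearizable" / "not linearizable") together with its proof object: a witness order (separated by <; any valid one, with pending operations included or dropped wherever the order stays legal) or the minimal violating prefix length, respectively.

events 1..6 are fine; event 7 — the response of #3 at time 7 — makes the prefix non-linearizable
a single order respects real time; the 3 completed queue operations fail replay along it
no completion choice of the 1 pending operation (#4) rescues it — every subset was tried
take #1, #2, #3 (pending dropped): step 3 already fails, because #3 poll() → 49 cannot occur there

not linearizable — minimal violating prefix: 7 events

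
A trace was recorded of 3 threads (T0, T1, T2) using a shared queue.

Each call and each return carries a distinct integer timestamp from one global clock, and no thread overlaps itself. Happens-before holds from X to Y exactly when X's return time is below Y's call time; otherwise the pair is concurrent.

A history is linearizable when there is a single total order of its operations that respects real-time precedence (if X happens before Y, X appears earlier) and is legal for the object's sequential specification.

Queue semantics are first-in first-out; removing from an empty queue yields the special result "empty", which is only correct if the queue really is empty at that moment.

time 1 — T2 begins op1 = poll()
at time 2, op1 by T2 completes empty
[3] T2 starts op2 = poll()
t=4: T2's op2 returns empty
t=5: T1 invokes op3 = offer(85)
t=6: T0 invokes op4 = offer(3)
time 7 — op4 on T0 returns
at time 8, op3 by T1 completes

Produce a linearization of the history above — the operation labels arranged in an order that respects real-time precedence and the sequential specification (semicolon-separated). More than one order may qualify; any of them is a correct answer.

step 1: op1 poll() → empty — queue <>
step 2: op2 poll() → empty — queue <>
step 3: op3 offer(85) — queue <85>
step 4: op4 offer(3) — queue <85,3>

op1; op2; op3; op4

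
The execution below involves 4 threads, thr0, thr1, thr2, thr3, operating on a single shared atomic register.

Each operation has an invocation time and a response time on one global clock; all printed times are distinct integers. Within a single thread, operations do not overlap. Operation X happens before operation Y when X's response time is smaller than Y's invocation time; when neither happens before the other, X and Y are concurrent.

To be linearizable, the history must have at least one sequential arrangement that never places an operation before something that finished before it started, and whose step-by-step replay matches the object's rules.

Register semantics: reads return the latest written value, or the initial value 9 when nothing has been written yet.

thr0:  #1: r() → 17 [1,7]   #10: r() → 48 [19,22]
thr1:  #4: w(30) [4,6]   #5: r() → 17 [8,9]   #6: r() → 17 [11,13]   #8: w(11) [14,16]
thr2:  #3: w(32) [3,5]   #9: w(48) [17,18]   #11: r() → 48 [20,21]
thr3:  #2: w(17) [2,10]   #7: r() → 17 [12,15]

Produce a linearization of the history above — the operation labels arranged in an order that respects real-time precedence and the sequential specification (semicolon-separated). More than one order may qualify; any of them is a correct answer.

#3; #4; #2; #1; #5; #6; #7; #8; #9; #10; #11

step 1: #3 w(32) — value 32
step 2: #4 w(30) — value 30
step 3: #2 w(17) — value 17
step 4: #1 r() → 17 — value 17
step 5: #5 r() → 17 — value 17
step 6: #6 r() → 17 — value 17
step 7: #7 r() → 17 — value 17
step 8: #8 w(11) — value 11
step 9: #9 w(48) — value 48
step 10: #10 r() → 48 — value 48
step 11: #11 r() → 48 — value 48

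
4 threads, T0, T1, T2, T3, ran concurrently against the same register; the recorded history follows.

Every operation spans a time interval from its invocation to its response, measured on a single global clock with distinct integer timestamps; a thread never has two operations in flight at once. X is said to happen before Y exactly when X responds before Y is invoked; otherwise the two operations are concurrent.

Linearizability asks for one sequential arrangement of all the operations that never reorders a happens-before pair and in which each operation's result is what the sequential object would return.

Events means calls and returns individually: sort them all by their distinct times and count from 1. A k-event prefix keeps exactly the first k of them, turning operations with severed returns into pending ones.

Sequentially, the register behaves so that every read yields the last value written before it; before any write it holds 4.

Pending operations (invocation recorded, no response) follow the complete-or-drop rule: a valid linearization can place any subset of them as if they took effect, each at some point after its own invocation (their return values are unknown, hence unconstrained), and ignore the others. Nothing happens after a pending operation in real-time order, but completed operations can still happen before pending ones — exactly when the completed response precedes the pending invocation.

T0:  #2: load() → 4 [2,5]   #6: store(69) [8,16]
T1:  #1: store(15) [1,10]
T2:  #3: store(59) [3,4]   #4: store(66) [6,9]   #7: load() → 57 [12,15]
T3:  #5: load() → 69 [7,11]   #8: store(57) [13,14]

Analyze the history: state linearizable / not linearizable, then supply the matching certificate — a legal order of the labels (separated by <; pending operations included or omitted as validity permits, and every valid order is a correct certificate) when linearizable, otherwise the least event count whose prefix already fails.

after step 1 (#2 load() → 4): value 4
after step 2 (#1 store(15)): value 15
after step 3 (#3 store(59)): value 59
after step 4 (#4 store(66)): value 66
after step 5 (#6 store(69)): value 69
after step 6 (#5 load() → 69): value 69
after step 7 (#8 store(57)): value 57
after step 8 (#7 load() → 57): value 57

linearizable — witness: #2 < #1 < #3 < #4 < #6 < #5 < #8 < #7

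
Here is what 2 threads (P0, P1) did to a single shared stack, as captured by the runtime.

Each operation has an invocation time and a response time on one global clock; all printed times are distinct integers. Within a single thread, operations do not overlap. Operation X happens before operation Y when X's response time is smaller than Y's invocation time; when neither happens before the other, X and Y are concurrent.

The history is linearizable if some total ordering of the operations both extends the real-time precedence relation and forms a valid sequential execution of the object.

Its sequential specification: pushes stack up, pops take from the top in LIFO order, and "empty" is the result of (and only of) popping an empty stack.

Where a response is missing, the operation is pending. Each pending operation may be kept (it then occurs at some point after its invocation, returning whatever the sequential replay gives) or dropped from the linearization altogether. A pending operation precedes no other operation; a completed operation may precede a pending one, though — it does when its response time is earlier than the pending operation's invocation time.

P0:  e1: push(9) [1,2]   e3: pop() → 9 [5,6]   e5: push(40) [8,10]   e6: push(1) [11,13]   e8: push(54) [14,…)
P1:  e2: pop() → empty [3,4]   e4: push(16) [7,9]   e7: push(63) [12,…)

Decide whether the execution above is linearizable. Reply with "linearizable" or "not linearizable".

not linearizable

prefix check: 1..3 passes, 1..4 fails once e2's time-4 response joins
a single order respects real time; the 2 completed stack operations fail replay along it
take e1, e2: step 2 already fails, because e2 pop() → empty cannot occur there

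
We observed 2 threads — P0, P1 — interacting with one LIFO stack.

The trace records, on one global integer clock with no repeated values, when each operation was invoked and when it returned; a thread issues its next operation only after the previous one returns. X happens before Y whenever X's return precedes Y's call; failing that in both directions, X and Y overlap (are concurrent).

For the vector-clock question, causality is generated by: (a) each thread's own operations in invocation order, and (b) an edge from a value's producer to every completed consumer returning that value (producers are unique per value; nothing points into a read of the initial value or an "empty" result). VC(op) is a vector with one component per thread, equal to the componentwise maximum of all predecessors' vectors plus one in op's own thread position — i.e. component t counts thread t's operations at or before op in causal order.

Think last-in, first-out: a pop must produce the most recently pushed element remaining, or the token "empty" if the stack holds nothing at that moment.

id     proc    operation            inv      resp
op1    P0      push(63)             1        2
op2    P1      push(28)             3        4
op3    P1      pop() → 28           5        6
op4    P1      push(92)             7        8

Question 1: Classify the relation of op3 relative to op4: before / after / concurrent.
before

op3 spans [5,6], op4 spans [7,8]
resp(op3)=6 < inv(op4)=7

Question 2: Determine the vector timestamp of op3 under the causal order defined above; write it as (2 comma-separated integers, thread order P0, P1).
(0, 2)

no predecessors for op2 (invoked 3): P1 increments from zero → (0, 1)
no predecessors for op1 (invoked 1): P0 increments from zero → (1, 0)
invoked at 5, op3 merges VC(op2)=(0, 1) and bumps P1's slot → (0, 2)
invoked at 7, op4 merges VC(op3)=(0, 2) and bumps P1's slot → (0, 3)
target: VC(op3) = (0, 2)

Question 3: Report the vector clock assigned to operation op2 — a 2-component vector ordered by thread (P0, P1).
(0, 1)

VC(op2, invoked at 3): no causal predecessors; +1 on P1 → (0, 1)
VC(op1, invoked at 1): no causal predecessors; +1 on P0 → (1, 0)
VC(op3, invoked at 5): max of VC(op2)=(0, 1), then +1 on thread P1 → (0, 2)
VC(op4, invoked at 7): max of VC(op3)=(0, 2), then +1 on thread P1 → (0, 3)
target: VC(op2) = (0, 1)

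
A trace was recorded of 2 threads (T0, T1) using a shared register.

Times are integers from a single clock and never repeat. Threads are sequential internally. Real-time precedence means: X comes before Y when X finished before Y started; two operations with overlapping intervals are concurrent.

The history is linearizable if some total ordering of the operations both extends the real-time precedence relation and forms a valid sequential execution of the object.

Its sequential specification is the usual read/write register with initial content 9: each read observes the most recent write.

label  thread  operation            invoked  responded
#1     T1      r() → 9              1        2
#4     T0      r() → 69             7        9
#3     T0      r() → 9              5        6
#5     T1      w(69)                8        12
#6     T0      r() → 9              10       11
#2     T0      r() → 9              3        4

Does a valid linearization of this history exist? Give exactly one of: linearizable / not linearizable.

events 1..10 are fine; event 11 — the response of #6 at time 11 — makes the prefix non-linearizable
the sole real-time-consistent order of 5 completed operations fails the register replay
including or dropping the 1 pending operation (#5) in any combination fails
sample order #1, #2, #3, #4, #6 (pending dropped) stalls at step 4 — #4 r() → 69 has no legal effect

not linearizable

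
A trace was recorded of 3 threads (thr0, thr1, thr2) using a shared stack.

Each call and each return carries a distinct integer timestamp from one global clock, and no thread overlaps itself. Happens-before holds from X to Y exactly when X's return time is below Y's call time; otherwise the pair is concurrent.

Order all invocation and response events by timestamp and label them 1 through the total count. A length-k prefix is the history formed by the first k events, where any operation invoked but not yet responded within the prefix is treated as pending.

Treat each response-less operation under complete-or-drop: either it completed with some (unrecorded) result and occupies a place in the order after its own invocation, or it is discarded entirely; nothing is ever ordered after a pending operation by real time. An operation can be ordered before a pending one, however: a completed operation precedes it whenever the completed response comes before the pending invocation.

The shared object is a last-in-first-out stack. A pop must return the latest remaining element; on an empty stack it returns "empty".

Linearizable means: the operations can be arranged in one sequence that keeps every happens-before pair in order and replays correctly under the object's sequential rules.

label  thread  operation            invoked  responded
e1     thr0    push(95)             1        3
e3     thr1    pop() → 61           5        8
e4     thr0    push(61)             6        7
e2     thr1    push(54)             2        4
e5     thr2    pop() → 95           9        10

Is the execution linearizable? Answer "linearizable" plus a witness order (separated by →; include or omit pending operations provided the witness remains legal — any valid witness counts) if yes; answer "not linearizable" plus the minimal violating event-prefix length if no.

linearizable — witness: e2 → e1 → e4 → e3 → e5

step 1: e2 push(54) — stack <54>
step 2: e1 push(95) — stack <54,95>
step 3: e4 push(61) — stack <54,95,61>
step 4: e3 pop() → 61 — stack <54,95>
step 5: e5 pop() → 95 — stack <54>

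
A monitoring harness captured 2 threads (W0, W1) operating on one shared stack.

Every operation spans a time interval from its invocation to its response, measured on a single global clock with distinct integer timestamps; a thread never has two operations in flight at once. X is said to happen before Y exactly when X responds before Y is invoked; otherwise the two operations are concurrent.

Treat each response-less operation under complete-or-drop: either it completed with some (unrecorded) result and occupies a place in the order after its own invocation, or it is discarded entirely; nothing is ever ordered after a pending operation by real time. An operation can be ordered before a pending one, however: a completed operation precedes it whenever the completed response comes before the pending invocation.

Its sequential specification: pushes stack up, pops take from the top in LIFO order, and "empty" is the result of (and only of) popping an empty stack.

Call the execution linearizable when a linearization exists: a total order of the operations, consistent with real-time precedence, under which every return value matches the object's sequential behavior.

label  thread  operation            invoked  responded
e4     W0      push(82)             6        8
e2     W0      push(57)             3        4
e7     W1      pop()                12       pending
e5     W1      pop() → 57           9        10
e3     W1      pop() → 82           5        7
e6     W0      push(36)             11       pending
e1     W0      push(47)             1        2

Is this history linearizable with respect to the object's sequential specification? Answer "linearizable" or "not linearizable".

a witness: e1, e2, e4, e3, e5
step 1: e1 push(47) — stack <47>
step 2: e2 push(57) — stack <47,57>
step 3: e4 push(82) — stack <47,57,82>
step 4: e3 pop() → 82 — stack <47,57>
step 5: e5 pop() → 57 — stack <47>

linearizable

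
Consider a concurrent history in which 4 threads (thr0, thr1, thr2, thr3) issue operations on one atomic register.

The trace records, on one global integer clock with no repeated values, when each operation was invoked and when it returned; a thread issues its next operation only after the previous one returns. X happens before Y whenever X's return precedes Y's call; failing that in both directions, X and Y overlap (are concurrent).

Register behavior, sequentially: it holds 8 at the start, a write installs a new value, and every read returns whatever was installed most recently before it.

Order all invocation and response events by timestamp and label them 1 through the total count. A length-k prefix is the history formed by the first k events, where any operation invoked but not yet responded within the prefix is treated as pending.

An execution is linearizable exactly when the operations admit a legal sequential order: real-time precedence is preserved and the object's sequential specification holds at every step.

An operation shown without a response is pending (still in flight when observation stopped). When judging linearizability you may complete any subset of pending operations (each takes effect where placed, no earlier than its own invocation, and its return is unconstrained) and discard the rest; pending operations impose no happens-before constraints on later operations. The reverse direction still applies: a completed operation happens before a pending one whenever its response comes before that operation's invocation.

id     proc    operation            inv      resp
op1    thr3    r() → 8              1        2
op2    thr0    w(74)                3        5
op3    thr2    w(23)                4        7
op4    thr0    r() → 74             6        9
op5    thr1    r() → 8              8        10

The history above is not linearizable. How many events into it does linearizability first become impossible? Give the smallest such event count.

events 1..9 are linearizable, e.g. via op1, op2, op4, op3:
after step 1 (op1 r() → 8): value 8
after step 2 (op2 w(74)): value 74
after step 3 (op4 r() → 74): value 74
after step 4 (op3 w(23)): value 23
once event 10 joins (op5's response, time 10), exhaustive search finds no witness
take op1, op2, op3, op4, op5: step 4 already fails, because op4 r() → 74 cannot occur there
take op1, op2, op3, op5, op4: step 4 already fails, because op5 r() → 8 cannot occur there

10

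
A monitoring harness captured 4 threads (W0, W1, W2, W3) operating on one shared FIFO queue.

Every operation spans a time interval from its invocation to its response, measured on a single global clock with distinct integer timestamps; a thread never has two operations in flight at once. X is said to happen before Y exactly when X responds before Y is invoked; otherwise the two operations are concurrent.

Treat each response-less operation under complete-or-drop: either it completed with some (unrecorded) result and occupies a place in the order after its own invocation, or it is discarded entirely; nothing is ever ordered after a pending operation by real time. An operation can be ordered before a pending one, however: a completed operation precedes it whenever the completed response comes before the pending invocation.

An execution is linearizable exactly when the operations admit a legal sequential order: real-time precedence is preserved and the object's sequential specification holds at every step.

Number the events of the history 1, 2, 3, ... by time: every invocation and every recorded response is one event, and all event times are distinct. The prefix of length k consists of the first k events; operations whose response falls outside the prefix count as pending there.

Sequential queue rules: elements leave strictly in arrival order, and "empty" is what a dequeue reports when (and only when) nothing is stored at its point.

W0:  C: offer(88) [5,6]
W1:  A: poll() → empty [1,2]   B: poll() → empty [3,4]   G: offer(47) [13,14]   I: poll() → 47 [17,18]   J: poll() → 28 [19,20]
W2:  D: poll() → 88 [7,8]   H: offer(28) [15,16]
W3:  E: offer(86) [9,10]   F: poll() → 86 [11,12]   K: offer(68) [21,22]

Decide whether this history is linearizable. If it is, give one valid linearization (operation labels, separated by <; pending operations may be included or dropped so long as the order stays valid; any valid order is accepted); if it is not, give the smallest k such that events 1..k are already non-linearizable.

step 1: A poll() → empty — queue <>
step 2: B poll() → empty — queue <>
step 3: C offer(88) — queue <88>
step 4: D poll() → 88 — queue <>
step 5: E offer(86) — queue <86>
step 6: F poll() → 86 — queue <>
step 7: G offer(47) — queue <47>
step 8: H offer(28) — queue <47,28>
step 9: I poll() → 47 — queue <28>
step 10: J poll() → 28 — queue <>
step 11: K offer(68) — queue <68>

linearizable — witness: A < B < C < D < E < F < G < H < I < J < K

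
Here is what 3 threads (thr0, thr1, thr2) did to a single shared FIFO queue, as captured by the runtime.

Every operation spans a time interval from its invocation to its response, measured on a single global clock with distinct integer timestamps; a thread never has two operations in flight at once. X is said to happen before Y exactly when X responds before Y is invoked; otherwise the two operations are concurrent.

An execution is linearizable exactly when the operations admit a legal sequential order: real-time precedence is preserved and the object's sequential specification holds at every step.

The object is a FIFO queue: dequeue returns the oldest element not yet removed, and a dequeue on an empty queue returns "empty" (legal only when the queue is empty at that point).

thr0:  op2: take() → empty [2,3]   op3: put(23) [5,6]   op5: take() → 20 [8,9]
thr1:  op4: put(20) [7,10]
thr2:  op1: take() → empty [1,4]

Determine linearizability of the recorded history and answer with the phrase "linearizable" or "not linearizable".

through event 8 a valid linearization exists; event 9 (op5 responding at time 9) ends that
the 4 completed operations admit 2 real-time orders; each fails the FIFO queue replay
include/drop combinations of the 1 pending operation (op4) were all tried; none helps
take op1, op2, op3, op5 (pending dropped): step 4 already fails, because op5 take() → 20 cannot occur there
take op2, op1, op3, op5 (pending dropped): step 4 already fails, because op5 take() → 20 cannot occur there

not linearizable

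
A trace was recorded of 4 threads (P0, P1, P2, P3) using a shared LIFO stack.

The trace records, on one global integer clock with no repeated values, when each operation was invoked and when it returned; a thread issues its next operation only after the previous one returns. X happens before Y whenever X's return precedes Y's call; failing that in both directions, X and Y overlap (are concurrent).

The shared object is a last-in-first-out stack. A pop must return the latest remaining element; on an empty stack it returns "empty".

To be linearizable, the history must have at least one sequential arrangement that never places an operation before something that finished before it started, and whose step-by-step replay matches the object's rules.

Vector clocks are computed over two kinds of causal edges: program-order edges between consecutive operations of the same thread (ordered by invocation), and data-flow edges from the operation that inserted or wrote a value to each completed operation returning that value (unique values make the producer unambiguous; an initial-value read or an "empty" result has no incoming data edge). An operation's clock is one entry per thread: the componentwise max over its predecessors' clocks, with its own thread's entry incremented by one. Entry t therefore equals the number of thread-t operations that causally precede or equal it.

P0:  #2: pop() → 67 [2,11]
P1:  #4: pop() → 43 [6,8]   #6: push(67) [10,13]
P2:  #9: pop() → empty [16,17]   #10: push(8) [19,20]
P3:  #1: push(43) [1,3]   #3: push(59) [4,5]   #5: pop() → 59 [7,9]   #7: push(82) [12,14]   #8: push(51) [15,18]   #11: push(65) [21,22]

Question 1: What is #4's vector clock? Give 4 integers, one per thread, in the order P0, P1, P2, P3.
#1, invoked 1, has no incoming edges; only P3's bump applies → (0, 0, 0, 1)
#9, invoked 16, has no incoming edges; only P2's bump applies → (0, 0, 1, 0)
from VC(#1)=(0, 0, 0, 1), #3 (invoked 4) maxes components and bumps P3 → (0, 0, 0, 2)
from VC(#9)=(0, 0, 1, 0), #10 (invoked 19) maxes components and bumps P2 → (0, 0, 2, 0)
from VC(#1)=(0, 0, 0, 1), #4 (invoked 6) maxes components and bumps P1 → (0, 1, 0, 1)
from VC(#3)=(0, 0, 0, 2), #5 (invoked 7) maxes components and bumps P3 → (0, 0, 0, 3)
from VC(#4)=(0, 1, 0, 1), #6 (invoked 10) maxes components and bumps P1 → (0, 2, 0, 1)
from VC(#5)=(0, 0, 0, 3), #7 (invoked 12) maxes components and bumps P3 → (0, 0, 0, 4)
from VC(#6)=(0, 2, 0, 1), #2 (invoked 2) maxes components and bumps P0 → (1, 2, 0, 1)
from VC(#7)=(0, 0, 0, 4), #8 (invoked 15) maxes components and bumps P3 → (0, 0, 0, 5)
from VC(#8)=(0, 0, 0, 5), #11 (invoked 21) maxes components and bumps P3 → (0, 0, 0, 6)
target: VC(#4) = (0, 1, 0, 1)

(0, 1, 0, 1)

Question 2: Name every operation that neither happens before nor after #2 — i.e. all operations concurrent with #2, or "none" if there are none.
#2 spans [2,11]: anything still running between times 2 and 11 counts as concurrent
#1 [1,3]: concurrent
#3 [4,5]: concurrent
#4 [6,8]: concurrent
#5 [7,9]: concurrent
#6 [10,13]: concurrent
#7 [12,14]: after
#8 [15,18]: after
#9 [16,17]: after
#10 [19,20]: after
#11 [21,22]: after

#1, #3, #4, #5, #6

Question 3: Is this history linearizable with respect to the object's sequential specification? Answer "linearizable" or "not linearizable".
the violation lands at event 17, #9's response at time 17: events 1..16 linearize, events 1..17 do not
real-time-consistent orders of the 8 completed operations: 22 — all fail the LIFO stack replay
completion choices over the 1 pending operation (#8) were checked; none helps
sample order #1, #2, #3, #4, #5, #6, #7, #9 (pending dropped) stalls at step 2 — #2 pop() → 67 has no legal effect
sample order #1, #2, #3, #4, #5, #7, #6, #9 (pending dropped) stalls at step 2 — #2 pop() → 67 has no legal effect

not linearizable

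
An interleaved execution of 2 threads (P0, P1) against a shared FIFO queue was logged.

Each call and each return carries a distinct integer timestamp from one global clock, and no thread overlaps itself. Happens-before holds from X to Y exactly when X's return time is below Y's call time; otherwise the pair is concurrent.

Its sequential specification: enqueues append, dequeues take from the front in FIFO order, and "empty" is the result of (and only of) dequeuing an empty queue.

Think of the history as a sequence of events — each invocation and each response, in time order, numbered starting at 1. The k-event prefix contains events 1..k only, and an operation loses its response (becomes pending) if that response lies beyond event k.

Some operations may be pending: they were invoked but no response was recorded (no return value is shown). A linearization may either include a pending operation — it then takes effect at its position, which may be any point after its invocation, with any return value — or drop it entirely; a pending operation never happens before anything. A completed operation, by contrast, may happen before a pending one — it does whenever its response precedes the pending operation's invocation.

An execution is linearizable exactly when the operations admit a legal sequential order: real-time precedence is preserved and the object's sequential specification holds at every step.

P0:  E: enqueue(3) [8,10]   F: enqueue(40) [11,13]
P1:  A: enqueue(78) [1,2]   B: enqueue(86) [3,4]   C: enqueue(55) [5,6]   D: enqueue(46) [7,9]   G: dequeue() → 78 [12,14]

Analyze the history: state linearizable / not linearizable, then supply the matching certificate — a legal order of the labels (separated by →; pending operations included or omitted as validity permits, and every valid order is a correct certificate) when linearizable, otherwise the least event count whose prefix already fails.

1. A enqueue(78), leaving queue <78>
2. B enqueue(86), leaving queue <78,86>
3. C enqueue(55), leaving queue <78,86,55>
4. D enqueue(46), leaving queue <78,86,55,46>
5. E enqueue(3), leaving queue <78,86,55,46,3>
6. F enqueue(40), leaving queue <78,86,55,46,3,40>
7. G dequeue() → 78, leaving queue <86,55,46,3,40>

linearizable — witness: A → B → C → D → E → F → G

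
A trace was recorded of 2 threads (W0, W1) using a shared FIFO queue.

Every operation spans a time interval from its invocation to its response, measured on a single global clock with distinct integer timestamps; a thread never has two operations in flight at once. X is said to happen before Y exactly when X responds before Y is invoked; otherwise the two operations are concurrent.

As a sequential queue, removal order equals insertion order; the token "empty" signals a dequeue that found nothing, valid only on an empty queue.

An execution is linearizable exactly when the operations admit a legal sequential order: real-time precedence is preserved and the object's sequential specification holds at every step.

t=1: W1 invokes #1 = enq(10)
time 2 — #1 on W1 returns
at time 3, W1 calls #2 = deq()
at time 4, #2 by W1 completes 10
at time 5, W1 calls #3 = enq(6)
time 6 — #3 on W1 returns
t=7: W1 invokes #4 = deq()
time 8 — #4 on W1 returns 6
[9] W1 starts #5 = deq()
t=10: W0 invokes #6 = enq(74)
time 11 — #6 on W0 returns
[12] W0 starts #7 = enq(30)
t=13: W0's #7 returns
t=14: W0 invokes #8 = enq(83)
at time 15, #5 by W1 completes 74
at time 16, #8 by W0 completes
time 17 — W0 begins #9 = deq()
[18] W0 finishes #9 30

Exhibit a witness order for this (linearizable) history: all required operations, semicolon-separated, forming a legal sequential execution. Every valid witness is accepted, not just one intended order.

#1; #2; #3; #4; #6; #5; #7; #8; #9

step 1: #1 enq(10) — queue <10>
step 2: #2 deq() → 10 — queue <>
step 3: #3 enq(6) — queue <6>
step 4: #4 deq() → 6 — queue <>
step 5: #6 enq(74) — queue <74>
step 6: #5 deq() → 74 — queue <>
step 7: #7 enq(30) — queue <30>
step 8: #8 enq(83) — queue <30,83>
step 9: #9 deq() → 30 — queue <83>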